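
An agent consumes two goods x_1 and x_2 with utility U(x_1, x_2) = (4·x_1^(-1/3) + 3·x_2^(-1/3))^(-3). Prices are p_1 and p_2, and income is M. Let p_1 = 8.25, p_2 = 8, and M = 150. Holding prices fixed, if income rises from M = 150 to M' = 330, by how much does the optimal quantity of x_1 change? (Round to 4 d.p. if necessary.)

Substitute x_2 = (x_2/x_1)·x_1 into the budget: x_1* = M/(p_1 + p_2·(x_2/x_1)).
Numerically x_2/x_1 = 0.824744, so x_1* = 150/(8.25 + 8·0.824744) = 10.1024.
At M' = 330: x_1* = 22.2253. Change: 22.2253 − 10.1024 = 12.1229.

Δx_1* = 12.1229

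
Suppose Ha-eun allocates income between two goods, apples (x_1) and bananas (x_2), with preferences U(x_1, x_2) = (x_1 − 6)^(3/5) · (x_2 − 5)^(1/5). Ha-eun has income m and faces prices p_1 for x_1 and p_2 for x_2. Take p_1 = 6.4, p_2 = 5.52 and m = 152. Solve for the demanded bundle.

x_1* = 16.0781, x_2* = 8.8949

This is Cobb-Douglas in (x_1−6, x_2−5): tangency gives 0.6·p_2·(x_2−5) = 0.2·p_1·(x_1−6).
After buying the subsistence bundle (6, 5), a share 0.75 of the remaining income goes to x_1: x_1* = 6 + 0.75·(m − 6p_1 − 5p_2)/p_1.
Discretionary income = 152 − 6·6.4 − 5·5.52 = 86; x_1* = 6 + 0.75·86/6.4 = 16.0781; x_2* = 5 + 0.25·86/5.52 = 8.8949.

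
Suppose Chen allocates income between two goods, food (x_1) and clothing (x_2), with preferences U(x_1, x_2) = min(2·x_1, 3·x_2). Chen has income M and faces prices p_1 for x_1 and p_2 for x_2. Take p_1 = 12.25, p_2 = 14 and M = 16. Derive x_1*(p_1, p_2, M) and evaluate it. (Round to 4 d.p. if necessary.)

x_1* = 0.7413

With perfect complements, no substitution: consume in ratio x_1:x_2 = 3:2.
Budget: p_1·x_1 + p_2·(2/3)·x_1 = M, so (3·p_1 + 2·p_2)·x_1 = 3·M.
Demand: x_1*(p_1,p_2,M) = 3·M/(3·p_1 + 2·p_2), x_2* = 2·M/(3·p_1 + 2·p_2).
Here 3·12.25 + 2·14 = 64.75, giving x_1* = 0.7413.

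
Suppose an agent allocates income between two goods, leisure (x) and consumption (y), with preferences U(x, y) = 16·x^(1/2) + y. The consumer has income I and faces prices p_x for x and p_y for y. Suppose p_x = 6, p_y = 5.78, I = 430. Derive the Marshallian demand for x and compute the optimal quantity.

x* = 59.3927

MU_x = 8/√x, MU_y = 1. Tangency: 8/√x = p_x/p_y.
Solve: √x = 8·p_y/p_x, so x*(p_x,p_y) = (8·p_y/p_x)², and y* = (I − p_x·x*)/p_y.
Plugging in: x* = (8·5.78/6)² = 59.3927.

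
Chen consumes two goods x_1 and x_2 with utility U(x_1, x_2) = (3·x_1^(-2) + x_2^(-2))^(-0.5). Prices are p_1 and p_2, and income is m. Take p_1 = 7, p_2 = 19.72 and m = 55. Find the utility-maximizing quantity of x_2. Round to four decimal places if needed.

Numerically x_2/x_1 = 0.490934, so x_1* = 55/(7 + 19.72·0.490934) = 3.2971 and x_2* = 0.490934·3.2971 = 1.6187.

x_2* = 1.6187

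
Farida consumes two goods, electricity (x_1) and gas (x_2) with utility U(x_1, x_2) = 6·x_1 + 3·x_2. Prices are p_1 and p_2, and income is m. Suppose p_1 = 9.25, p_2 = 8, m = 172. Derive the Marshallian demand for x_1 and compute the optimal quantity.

x_1* = 18.5946

Linear utility — the consumer picks whichever good has higher MU/price: 6/9.25 = 0.6486 vs 3/8 = 0.375.
x_1 gives more utility per dollar, so spend all income on x_1: x_1* = m/p_1, x_2* = 0.
Numerically: x_1* = 18.5946, x_2* = 0.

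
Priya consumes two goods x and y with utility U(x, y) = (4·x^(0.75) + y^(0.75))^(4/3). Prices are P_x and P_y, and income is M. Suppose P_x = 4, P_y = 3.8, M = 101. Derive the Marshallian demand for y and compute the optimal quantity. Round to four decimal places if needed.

y* = 0.1205

From the CES first-order condition, 4·(y/x)^(0.25) = P_x/P_y.
Hence y/x = ((1/4)·P_x/P_y)^(1/(0.25)), i.e. raised to the 4 power.
Substitute y = (y/x)·x into the budget: x* = M/(P_x + P_y·(y/x)).
Numerically y/x = 0.004796, so x* = 101/(4 + 3.8·0.004796) = 25.1355 and y* = 0.004796·25.1355 = 0.1205.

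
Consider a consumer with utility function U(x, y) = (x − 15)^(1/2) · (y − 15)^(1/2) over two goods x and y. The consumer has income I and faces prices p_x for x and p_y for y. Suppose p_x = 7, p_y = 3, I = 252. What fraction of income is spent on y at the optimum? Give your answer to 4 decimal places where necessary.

This is Cobb-Douglas in (x−15, y−15): tangency gives 0.5·p_y·(y−15) = 0.5·p_x·(x−15).
After buying the subsistence bundle (15, 15), a share 0.5 of the remaining income goes to x: x* = 15 + 0.5·(I − 15p_x − 15p_y)/p_x.
Discretionary income = 252 − 15·7 − 15·3 = 102; x* = 15 + 0.5·102/7 = 22.2857; y* = 15 + 0.5·102/3 = 32.
Expenditure on y: 3·32 = 96; share = 0.381.

share on y = 0.381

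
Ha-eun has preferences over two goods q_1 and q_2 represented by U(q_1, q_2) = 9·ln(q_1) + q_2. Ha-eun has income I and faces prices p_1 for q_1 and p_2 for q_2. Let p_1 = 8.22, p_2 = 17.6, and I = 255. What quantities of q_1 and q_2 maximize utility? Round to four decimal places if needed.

MU_q_1 = 9/q_1, MU_q_2 = 1. Tangency: 9/q_1 = p_1/p_2.
So q_1*(p_1,p_2) = 9·p_2/p_1, independent of income; and q_2* = (I − 9·p_2)/p_2.
At the given prices: q_1* = 9·17.6/8.22 = 19.2701, and q_2* = 5.4886.

q_1* = 19.2701, q_2* = 5.4886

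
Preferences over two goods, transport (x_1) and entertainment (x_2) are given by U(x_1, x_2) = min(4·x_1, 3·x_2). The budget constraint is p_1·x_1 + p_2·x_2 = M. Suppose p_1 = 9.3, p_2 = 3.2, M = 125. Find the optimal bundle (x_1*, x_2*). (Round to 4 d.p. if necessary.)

Leontief preferences: the optimum is at the kink where x_1/3 = x_2/4, i.e. x_2 = (4/3)·x_1.
Budget: p_1·x_1 + p_2·(4/3)·x_1 = M, so (3·p_1 + 4·p_2)·x_1 = 3·M.
Demand: x_1*(p_1,p_2,M) = 3·M/(3·p_1 + 4·p_2), x_2* = 4·M/(3·p_1 + 4·p_2).
Here 3·9.3 + 4·3.2 = 40.7, giving x_1* = 9.2138 and x_2* = 12.285.

x_1* = 9.2138, x_2* = 12.285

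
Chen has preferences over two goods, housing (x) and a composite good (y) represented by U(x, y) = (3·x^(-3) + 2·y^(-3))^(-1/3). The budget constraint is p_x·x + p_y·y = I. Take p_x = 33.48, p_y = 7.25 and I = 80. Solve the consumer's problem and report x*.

MU_x ∝ 3·x^(-4), MU_y ∝ 2·y^(-4), so MRS = (3/2)·(y/x)^(4) = p_x/p_y.
Solve for the ratio: y/x = [(2/3)·p_x/p_y]^(0.25).
With the ratio pinned down, the budget gives x* = I/(p_x + p_y·(y/x)) and y* = (y/x)·x*.
Numerically y/x = 1.324613, so x* = 80/(33.48 + 7.25·1.324613) = 1.8569.

x* = 1.8569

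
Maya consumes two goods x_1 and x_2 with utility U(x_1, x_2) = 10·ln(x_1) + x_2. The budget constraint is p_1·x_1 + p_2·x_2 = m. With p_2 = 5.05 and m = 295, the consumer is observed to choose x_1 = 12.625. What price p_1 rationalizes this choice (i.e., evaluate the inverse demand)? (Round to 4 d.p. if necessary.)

MU_x_1 = 10/x_1, MU_x_2 = 1. Tangency: 10/x_1 = p_1/p_2.
So x_1*(p_1,p_2) = 10·p_2/p_1, independent of income; and x_2* = (m − 10·p_2)/p_2.
Set x_1* = 12.625 in the demand function and solve for p_1: p_1 = 4.

p_1 = 4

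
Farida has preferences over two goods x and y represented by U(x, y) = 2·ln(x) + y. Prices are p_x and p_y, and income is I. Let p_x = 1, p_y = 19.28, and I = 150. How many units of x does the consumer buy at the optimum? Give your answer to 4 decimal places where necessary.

MU_x = 2/x, MU_y = 1. Tangency: 2/x = p_x/p_y.
So x*(p_x,p_y) = 2·p_y/p_x, independent of income; and y* = (I − 2·p_y)/p_y.
At the given prices: x* = 2·19.28/1 = 38.56.

x* = 38.56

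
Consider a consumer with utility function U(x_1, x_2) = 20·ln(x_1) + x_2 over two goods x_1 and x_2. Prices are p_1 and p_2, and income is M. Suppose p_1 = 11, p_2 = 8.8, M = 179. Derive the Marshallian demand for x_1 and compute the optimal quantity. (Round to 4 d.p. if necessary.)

MU_x_1 = 20/x_1, MU_x_2 = 1. Tangency: 20/x_1 = p_1/p_2.
So x_1*(p_1,p_2) = 20·p_2/p_1, independent of income; and x_2* = (M − 20·p_2)/p_2.
At the given prices: x_1* = 20·8.8/11 = 16.

x_1* = 16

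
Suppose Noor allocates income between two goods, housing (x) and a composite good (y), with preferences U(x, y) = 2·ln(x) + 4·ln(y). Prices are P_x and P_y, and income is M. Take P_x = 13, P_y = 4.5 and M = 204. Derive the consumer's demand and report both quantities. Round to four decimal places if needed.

x* = 5.2308, y* = 30.2222

Tangency: MRS = (1/2)·y/x = P_x/P_y.
Rearranging, P_y·y = 2·P_x·x. Substituting into the budget gives P_x·x·(1 + 2) = M.
Demand: x*(P_x,P_y,M) = 1/3·M/P_x and y* = 2/3·M/P_y.
At P_x=13, P_y=4.5, M=204: x* = 1/3·204/13 = 5.2308, y* = 30.2222.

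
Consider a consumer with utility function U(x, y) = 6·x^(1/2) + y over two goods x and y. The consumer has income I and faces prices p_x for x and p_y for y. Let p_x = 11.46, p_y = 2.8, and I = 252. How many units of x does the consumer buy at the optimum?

x* = 0.5373

Solve: √x = 3·p_y/p_x, so x*(p_x,p_y) = (3·p_y/p_x)², and y* = (I − p_x·x*)/p_y.
Plugging in: x* = (3·2.8/11.46)² = 0.5373.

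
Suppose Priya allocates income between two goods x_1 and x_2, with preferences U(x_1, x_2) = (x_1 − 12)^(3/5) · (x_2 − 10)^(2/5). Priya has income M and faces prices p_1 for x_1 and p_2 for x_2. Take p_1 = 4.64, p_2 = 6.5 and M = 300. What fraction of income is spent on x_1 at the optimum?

share on x_1 = 0.5442

Let x_1' = x_1−12, x_2' = x_2−10. MRS = (3/2)·x_2'/x_1' = p_1/p_2.
After buying the subsistence bundle (12, 10), a share 0.6 of the remaining income goes to x_1: x_1* = 12 + 0.6·(M − 12p_1 − 10p_2)/p_1.
Discretionary income = 300 − 12·4.64 − 10·6.5 = 179.32; x_1* = 12 + 0.6·179.32/4.64 = 35.1879; x_2* = 10 + 0.4·179.32/6.5 = 21.0351.
Expenditure on x_1: 4.64·35.1879 = 163.272; share = 0.5442.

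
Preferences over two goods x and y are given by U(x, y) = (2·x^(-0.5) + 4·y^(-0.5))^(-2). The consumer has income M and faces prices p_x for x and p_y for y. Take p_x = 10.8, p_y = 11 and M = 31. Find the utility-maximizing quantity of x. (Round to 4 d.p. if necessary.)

MRS = MU_x/MU_y = (1/2)·(y/x)^(1.5). Set equal to p_x/p_y.
Hence y/x = (2·p_x/p_y)^(1/(1.5)), i.e. raised to the 2/3 power.
Substitute y = (y/x)·x into the budget: x* = M/(p_x + p_y·(y/x)).
Numerically y/x = 1.568101, so x* = 31/(10.8 + 11·1.568101) = 1.1052.

x* = 1.1052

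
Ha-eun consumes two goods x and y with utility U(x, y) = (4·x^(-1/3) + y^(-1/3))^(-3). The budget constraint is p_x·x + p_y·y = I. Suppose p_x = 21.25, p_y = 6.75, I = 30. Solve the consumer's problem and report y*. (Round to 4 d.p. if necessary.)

From the CES first-order condition, 4·(y/x)^(4/3) = p_x/p_y.
Hence y/x = ((1/4)·p_x/p_y)^(1/(4/3)), i.e. raised to the 0.75 power.
Substitute y = (y/x)·x into the budget: x* = I/(p_x + p_y·(y/x)).
Numerically y/x = 0.835596, so x* = 30/(21.25 + 6.75·0.835596) = 1.1156 and y* = 0.835596·1.1156 = 0.9322.

y* = 0.9322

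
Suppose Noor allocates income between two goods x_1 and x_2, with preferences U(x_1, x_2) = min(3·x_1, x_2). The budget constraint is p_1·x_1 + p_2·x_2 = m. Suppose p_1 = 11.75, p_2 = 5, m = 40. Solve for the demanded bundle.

Here 11.75 + 3·5 = 26.75, giving x_1* = 1.4953 and x_2* = 4.486.

x_1* = 1.4953, x_2* = 4.486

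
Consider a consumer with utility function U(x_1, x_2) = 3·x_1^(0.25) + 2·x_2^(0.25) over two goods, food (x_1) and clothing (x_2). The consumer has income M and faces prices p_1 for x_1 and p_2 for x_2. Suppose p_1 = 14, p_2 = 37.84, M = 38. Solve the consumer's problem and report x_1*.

MU_x_1 ∝ 3·x_1^(-0.75), MU_x_2 ∝ 2·x_2^(-0.75), so MRS = (3/2)·(x_2/x_1)^(0.75) = p_1/p_2.
Solve for the ratio: x_2/x_1 = [(2/3)·p_1/p_2]^(4/3).
Substitute x_2 = (x_2/x_1)·x_1 into the budget: x_1* = M/(p_1 + p_2·(x_2/x_1)).
Numerically x_2/x_1 = 0.154685, so x_1* = 38/(14 + 37.84·0.154685) = 1.914.

x_1* = 1.914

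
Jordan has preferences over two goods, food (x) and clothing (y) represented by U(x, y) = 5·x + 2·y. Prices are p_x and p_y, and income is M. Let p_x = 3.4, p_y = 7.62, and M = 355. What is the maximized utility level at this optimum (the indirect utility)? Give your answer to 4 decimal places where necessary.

Perfect substitutes: compare marginal utility per dollar. 5/p_x vs 2/p_y → 1.4706 vs 0.2625.
x gives more utility per dollar, so spend all income on x: x* = M/p_x, y* = 0.
Numerically: x* = 104.4118, y* = 0.
Utility at the optimum: U(104.4118, 0) = 522.0588.

V = 522.0588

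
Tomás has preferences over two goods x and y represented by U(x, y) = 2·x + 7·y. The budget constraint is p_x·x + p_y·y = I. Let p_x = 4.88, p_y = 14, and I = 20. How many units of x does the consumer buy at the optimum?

x* = 0

y gives more utility per dollar, so spend all income on y: y* = I/p_y, x* = 0.
Numerically: x* = 0, y* = 1.4286.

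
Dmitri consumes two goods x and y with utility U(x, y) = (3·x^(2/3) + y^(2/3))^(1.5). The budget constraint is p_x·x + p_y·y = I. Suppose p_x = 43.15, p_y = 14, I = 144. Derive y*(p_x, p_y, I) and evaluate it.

y* = 2.677

Numerically y/x = 1.084413, so x* = 144/(43.15 + 14·1.084413) = 2.4686 and y* = 1.084413·2.4686 = 2.677.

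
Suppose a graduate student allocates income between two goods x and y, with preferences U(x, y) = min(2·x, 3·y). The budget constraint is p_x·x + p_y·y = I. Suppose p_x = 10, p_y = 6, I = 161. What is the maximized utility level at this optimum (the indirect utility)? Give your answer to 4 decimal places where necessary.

V = 23

Leontief preferences: the optimum is at the kink where x/3 = y/2, i.e. y = (2/3)·x.
Budget: p_x·x + p_y·(2/3)·x = I, so (3·p_x + 2·p_y)·x = 3·I.
Demand: x*(p_x,p_y,I) = 3·I/(3·p_x + 2·p_y), y* = 2·I/(3·p_x + 2·p_y).
Here 3·10 + 2·6 = 42, giving x* = 11.5 and y* = 7.6667.
Utility at the optimum: U(11.5, 7.6667) = 23.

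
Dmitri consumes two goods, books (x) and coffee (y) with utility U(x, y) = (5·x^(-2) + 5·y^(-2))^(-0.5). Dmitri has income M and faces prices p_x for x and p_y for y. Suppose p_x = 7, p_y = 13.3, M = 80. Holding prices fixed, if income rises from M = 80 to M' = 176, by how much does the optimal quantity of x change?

Δx* = 5.412

MRS = MU_x/MU_y = (y/x)^(3). Set equal to p_x/p_y.
Solve for the ratio: y/x = [p_x/p_y]^(1/3).
With the ratio pinned down, the budget gives x* = M/(p_x + p_y·(y/x)) and y* = (y/x)·x*.
Numerically y/x = 0.807388, so x* = 80/(7 + 13.3·0.807388) = 4.51.
At M' = 176: x* = 9.9221. Change: 9.9221 − 4.51 = 5.412.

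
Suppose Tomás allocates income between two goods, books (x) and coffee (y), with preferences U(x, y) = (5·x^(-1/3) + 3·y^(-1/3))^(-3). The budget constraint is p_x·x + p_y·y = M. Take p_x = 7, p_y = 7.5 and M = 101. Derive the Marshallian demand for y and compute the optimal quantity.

From the CES first-order condition, (5/3)·(y/x)^(4/3) = p_x/p_y.
Solve for the ratio: y/x = [(3/5)·p_x/p_y]^(0.75).
With the ratio pinned down, the budget gives x* = M/(p_x + p_y·(y/x)) and y* = (y/x)·x*.
Numerically y/x = 0.647353, so x* = 101/(7 + 7.5·0.647353) = 8.5195 and y* = 0.647353·8.5195 = 5.5151.

y* = 5.5151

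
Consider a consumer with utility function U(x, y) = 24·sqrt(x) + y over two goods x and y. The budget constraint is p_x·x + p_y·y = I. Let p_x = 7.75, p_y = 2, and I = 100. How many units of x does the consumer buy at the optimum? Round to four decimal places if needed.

x* = 9.59

MU_x = 12/√x, MU_y = 1. Tangency: 12/√x = p_x/p_y.
Solve: √x = 12·p_y/p_x, so x*(p_x,p_y) = (12·p_y/p_x)², and y* = (I − p_x·x*)/p_y.
Plugging in: x* = (12·2/7.75)² = 9.59.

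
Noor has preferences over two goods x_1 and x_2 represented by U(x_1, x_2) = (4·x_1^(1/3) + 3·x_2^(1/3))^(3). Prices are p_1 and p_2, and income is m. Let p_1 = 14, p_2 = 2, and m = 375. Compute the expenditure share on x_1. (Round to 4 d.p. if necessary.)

share on x_1 = 0.3679

MU_x_1 ∝ 4·x_1^(-2/3), MU_x_2 ∝ 3·x_2^(-2/3), so MRS = (4/3)·(x_2/x_1)^(2/3) = p_1/p_2.
Solve for the ratio: x_2/x_1 = [(3/4)·p_1/p_2]^(1.5).
Substitute x_2 = (x_2/x_1)·x_1 into the budget: x_1* = m/(p_1 + p_2·(x_2/x_1)).
Numerically x_2/x_1 = 12.029261, so x_1* = 375/(14 + 2·12.029261) = 9.8532 and x_2* = 12.029261·9.8532 = 118.5273.
Expenditure on x_1: 14·9.8532 = 137.9455; share = 0.3679.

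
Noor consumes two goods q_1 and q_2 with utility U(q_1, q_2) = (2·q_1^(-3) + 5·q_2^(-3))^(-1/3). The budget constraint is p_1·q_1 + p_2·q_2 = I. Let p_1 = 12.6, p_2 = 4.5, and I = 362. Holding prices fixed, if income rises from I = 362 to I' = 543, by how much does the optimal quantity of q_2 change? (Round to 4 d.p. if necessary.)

From the CES first-order condition, (2/5)·(q_2/q_1)^(4) = p_1/p_2.
Hence q_2/q_1 = ((5/2)·p_1/p_2)^(1/(4)), i.e. raised to the 0.25 power.
Substitute q_2 = (q_2/q_1)·q_1 into the budget: q_1* = I/(p_1 + p_2·(q_2/q_1)).
Numerically q_2/q_1 = 1.626577, so q_1* = 362/(12.6 + 4.5·1.626577) = 18.1731 and q_2* = 1.626577·18.1731 = 29.5599.
At I' = 543: q_2* = 44.3398. Change: 44.3398 − 29.5599 = 14.7799.

Δq_2* = 14.7799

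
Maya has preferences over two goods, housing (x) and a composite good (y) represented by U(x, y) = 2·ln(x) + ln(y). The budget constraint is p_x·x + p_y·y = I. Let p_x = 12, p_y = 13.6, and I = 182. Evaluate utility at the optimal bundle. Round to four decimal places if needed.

MU_x/MU_y = (2·y)/(x); tangency sets this equal to p_x/p_y.
Rearranging, p_y·y = (1/2)·p_x·x. Substituting into the budget gives p_x·x·(1 + (1/2)) = I.
Demand: x*(p_x,p_y,I) = 2/3·I/p_x and y* = 1/3·I/p_y.
At p_x=12, p_y=13.6, I=182: x* = 2/3·182/12 = 10.1111, y* = 4.4608.
Utility at the optimum: U(10.1111, 4.4608) = 6.1226.

V = 6.1226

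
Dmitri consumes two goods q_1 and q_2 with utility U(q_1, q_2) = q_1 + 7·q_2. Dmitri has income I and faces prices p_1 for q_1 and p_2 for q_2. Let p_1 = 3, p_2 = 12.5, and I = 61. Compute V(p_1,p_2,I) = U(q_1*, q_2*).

V = 34.16

Perfect substitutes: compare marginal utility per dollar. 1/p_1 vs 7/p_2 → 0.3333 vs 0.56.
q_2 gives more utility per dollar, so spend all income on q_2: q_2* = I/p_2, q_1* = 0.
Numerically: q_1* = 0, q_2* = 4.88.
Utility at the optimum: U(0, 4.88) = 34.16.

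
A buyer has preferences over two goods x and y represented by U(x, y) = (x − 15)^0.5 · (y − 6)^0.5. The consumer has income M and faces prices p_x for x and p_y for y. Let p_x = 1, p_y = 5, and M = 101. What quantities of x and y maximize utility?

x* = 43, y* = 11.6

This is Cobb-Douglas in (x−15, y−6): tangency gives 0.5·p_y·(y−6) = 0.5·p_x·(x−15).
Substituting into the budget: x* = 15 + 0.5·(M − 15·p_x − 6·p_y)/p_x, and y* = 6 + 0.5·(…)/p_y.
Discretionary income = 101 − 15·1 − 6·5 = 56; x* = 15 + 0.5·56/1 = 43; y* = 6 + 0.5·56/5 = 11.6.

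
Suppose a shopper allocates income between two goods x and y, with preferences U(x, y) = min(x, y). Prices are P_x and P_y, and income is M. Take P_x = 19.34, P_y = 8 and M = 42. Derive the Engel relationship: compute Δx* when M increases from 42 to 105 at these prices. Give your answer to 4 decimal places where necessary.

Δx* = 2.3043

Demand: x*(P_x,P_y,M) = M/(P_x + P_y), y* = M/(P_x + P_y).
Here 19.34 + 8 = 27.34, giving x* = 1.5362.
At M' = 105: x* = 3.8405. Change: 3.8405 − 1.5362 = 2.3043.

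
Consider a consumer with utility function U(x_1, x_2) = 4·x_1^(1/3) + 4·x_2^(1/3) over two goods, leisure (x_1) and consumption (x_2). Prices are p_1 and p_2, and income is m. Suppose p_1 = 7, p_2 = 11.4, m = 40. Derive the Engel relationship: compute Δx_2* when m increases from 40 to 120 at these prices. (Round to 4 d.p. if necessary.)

Δx_2* = 3.0831

From the CES first-order condition, (x_2/x_1)^(2/3) = p_1/p_2.
Solve for the ratio: x_2/x_1 = [p_1/p_2]^(1.5).
Substitute x_2 = (x_2/x_1)·x_1 into the budget: x_1* = m/(p_1 + p_2·(x_2/x_1)).
Numerically x_2/x_1 = 0.48116, so x_1* = 40/(7 + 11.4·0.48116) = 3.2038 and x_2* = 0.48116·3.2038 = 1.5415.
At m' = 120: x_2* = 4.6246. Change: 4.6246 − 1.5415 = 3.0831.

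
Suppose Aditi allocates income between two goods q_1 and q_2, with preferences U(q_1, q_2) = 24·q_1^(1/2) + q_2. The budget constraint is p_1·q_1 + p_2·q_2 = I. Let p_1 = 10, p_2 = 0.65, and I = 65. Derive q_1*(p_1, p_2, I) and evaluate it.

Set MRS = p_1/p_2: 12·q_1^(−1/2) = p_1/p_2.
Solve: √q_1 = 12·p_2/p_1, so q_1*(p_1,p_2) = (12·p_2/p_1)², and q_2* = (I − p_1·q_1*)/p_2.
Plugging in: q_1* = (12·0.65/10)² = 0.6084.

q_1* = 0.6084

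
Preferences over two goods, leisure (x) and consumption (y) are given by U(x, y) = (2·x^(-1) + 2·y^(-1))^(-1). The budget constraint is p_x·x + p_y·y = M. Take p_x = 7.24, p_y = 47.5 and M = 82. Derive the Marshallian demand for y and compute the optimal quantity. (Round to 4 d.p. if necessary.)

From the CES first-order condition, (y/x)^(2) = p_x/p_y.
Hence y/x = (p_x/p_y)^(1/(2)), i.e. raised to the 0.5 power.
Substitute y = (y/x)·x into the budget: x* = M/(p_x + p_y·(y/x)).
Numerically y/x = 0.390411, so x* = 82/(7.24 + 47.5·0.390411) = 3.1802 and y* = 0.390411·3.1802 = 1.2416.

y* = 1.2416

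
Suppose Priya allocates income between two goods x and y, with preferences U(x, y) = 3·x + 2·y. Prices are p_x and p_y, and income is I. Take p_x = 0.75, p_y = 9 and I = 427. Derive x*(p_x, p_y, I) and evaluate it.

x* = 569.3333

x gives more utility per dollar, so spend all income on x: x* = I/p_x, y* = 0.
Numerically: x* = 569.3333, y* = 0.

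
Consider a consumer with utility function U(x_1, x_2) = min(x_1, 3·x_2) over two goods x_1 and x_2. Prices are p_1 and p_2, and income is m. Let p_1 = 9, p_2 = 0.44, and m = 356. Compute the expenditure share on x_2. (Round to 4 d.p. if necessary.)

Leontief preferences: the optimum is at the kink where x_1/3 = x_2/1, i.e. x_2 = (1/3)·x_1.
Budget: p_1·x_1 + p_2·(1/3)·x_1 = m, so (3·p_1 + p_2)·x_1 = 3·m.
Demand: x_1*(p_1,p_2,m) = 3·m/(3·p_1 + p_2), x_2* = m/(3·p_1 + p_2).
Here 3·9 + 0.44 = 27.44, giving x_1* = 38.9213 and x_2* = 12.9738.
Expenditure on x_2: 0.44·12.9738 = 5.7085; share = 0.016.

share on x_2 = 0.016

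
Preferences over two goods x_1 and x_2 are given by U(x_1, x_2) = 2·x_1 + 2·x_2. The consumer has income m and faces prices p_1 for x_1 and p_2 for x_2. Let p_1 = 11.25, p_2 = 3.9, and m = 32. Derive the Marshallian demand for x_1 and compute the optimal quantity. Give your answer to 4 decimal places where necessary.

x_2 gives more utility per dollar, so spend all income on x_2: x_2* = m/p_2, x_1* = 0.
Numerically: x_1* = 0, x_2* = 8.2051.

x_1* = 0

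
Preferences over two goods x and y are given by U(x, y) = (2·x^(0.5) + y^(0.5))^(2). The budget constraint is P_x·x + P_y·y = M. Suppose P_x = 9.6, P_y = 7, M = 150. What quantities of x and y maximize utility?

MU_x ∝ 2·x^(-0.5), MU_y ∝ y^(-0.5), so MRS = 2·(y/x)^(0.5) = P_x/P_y.
Solve for the ratio: y/x = [(1/2)·P_x/P_y]^(2).
With the ratio pinned down, the budget gives x* = M/(P_x + P_y·(y/x)) and y* = (y/x)·x*.
Numerically y/x = 0.470204, so x* = 150/(9.6 + 7·0.470204) = 11.6356 and y* = 0.470204·11.6356 = 5.4711.

x* = 11.6356, y* = 5.4711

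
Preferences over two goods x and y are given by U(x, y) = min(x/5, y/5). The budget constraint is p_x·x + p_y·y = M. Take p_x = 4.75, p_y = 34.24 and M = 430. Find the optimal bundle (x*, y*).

With perfect complements, no substitution: consume in ratio x:y = 5:5.
Budget: p_x·x + p_y·x = M, so (5·p_x + 5·p_y)·x = 5·M.
Demand: x*(p_x,p_y,M) = 5·M/(5·p_x + 5·p_y), y* = 5·M/(5·p_x + 5·p_y).
Here 5·4.75 + 5·34.24 = 194.95, giving x* = 11.0285 and y* = 11.0285.

x* = 11.0285, y* = 11.0285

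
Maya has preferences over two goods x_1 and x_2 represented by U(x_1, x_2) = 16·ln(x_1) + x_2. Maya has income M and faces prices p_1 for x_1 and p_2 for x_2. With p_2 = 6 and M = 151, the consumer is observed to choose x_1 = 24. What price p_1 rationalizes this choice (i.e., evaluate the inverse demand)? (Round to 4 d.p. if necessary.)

Set MRS = p_1/p_2: (16/x_1)/1 = p_1/p_2.
So x_1*(p_1,p_2) = 16·p_2/p_1, independent of income; and x_2* = (M − 16·p_2)/p_2.
Set x_1* = 24 in the demand function and solve for p_1: p_1 = 4.

p_1 = 4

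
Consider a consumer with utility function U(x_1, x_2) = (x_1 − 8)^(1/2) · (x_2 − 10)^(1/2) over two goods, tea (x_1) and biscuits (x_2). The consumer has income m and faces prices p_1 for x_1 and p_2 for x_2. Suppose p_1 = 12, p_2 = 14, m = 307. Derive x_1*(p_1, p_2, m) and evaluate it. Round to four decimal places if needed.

MRS = (x_2−10)/(x_1−8). Tangency with p_1/p_2 gives x_2−10 = (p_1/p_2)·(x_1−8).
After buying the subsistence bundle (8, 10), a share 0.5 of the remaining income goes to x_1: x_1* = 8 + 0.5·(m − 8p_1 − 10p_2)/p_1.
Discretionary income = 307 − 8·12 − 10·14 = 71; x_1* = 8 + 0.5·71/12 = 10.9583.

x_1* = 10.9583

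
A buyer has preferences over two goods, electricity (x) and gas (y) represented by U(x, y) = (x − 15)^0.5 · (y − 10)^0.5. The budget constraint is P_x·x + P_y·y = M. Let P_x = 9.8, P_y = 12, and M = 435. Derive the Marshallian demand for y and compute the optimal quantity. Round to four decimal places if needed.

y* = 17

MRS = (y−10)/(x−15). Tangency with P_x/P_y gives y−10 = (P_x/P_y)·(x−15).
Substituting into the budget: x* = 15 + 0.5·(M − 15·P_x − 10·P_y)/P_x, and y* = 10 + 0.5·(…)/P_y.
Discretionary income = 435 − 15·9.8 − 10·12 = 168; y* = 10 + 0.5·168/12 = 17.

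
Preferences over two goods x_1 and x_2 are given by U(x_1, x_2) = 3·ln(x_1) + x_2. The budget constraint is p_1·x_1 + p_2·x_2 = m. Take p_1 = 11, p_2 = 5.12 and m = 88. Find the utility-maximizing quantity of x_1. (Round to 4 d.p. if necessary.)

MU_x_1 = 3/x_1, MU_x_2 = 1. Tangency: 3/x_1 = p_1/p_2.
So x_1*(p_1,p_2) = 3·p_2/p_1, independent of income; and x_2* = (m − 3·p_2)/p_2.
At the given prices: x_1* = 3·5.12/11 = 1.3964.

x_1* = 1.3964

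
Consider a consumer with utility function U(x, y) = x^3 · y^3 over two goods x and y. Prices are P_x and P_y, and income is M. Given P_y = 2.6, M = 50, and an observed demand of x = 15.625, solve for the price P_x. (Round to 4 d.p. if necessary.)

P_x = 1.6

MU_x/MU_y = (3·y)/(3·x); tangency sets this equal to P_x/P_y.
So 3·P_y·y = 3·P_x·x; combined with the budget, a share 0.5 of income goes to x.
Demand: x*(P_x,P_y,M) = 0.5·M/P_x and y* = 0.5·M/P_y.
Set x* = 15.625 in the demand function and solve for P_x: P_x = 1.6.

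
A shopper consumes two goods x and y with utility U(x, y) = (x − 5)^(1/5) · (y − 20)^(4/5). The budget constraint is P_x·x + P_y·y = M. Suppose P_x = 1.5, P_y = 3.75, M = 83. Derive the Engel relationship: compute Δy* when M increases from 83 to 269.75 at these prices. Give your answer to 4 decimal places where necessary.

Discretionary income = 83 − 5·1.5 − 20·3.75 = 0.5; y* = 20 + 0.8·0.5/3.75 = 20.1067.
At M' = 269.75: y* = 59.9467. Change: 59.9467 − 20.1067 = 39.84.

Δy* = 39.84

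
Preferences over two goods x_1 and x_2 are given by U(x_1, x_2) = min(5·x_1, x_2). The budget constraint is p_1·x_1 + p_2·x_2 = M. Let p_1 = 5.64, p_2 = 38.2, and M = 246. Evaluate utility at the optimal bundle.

V = 6.2551

Leontief preferences: the optimum is at the kink where x_1/1 = x_2/5, i.e. x_2 = 5·x_1.
Budget: p_1·x_1 + p_2·5·x_1 = M, so (p_1 + 5·p_2)·x_1 = M.
Demand: x_1*(p_1,p_2,M) = M/(p_1 + 5·p_2), x_2* = 5·M/(p_1 + 5·p_2).
Here 5.64 + 5·38.2 = 196.64, giving x_1* = 1.251 and x_2* = 6.2551.
Utility at the optimum: U(1.251, 6.2551) = 6.2551.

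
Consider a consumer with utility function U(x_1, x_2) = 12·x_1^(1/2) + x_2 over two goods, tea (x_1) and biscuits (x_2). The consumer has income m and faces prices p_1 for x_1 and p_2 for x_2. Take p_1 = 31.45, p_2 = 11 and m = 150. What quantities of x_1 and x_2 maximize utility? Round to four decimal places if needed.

MU_x_1 = 6/√x_1, MU_x_2 = 1. Tangency: 6/√x_1 = p_1/p_2.
Thus x_1* = (6·p_2/p_1)² — independent of m — with the rest of income spent on x_2.
Plugging in: x_1* = (6·11/31.45)² = 4.404, x_2* = 1.0449.

x_1* = 4.404, x_2* = 1.0449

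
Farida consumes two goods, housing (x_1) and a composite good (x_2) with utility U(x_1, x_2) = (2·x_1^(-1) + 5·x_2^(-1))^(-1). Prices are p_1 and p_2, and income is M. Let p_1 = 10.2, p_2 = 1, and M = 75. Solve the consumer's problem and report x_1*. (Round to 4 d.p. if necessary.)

MU_x_1 ∝ 2·x_1^(-2), MU_x_2 ∝ 5·x_2^(-2), so MRS = (2/5)·(x_2/x_1)^(2) = p_1/p_2.
Solve for the ratio: x_2/x_1 = [(5/2)·p_1/p_2]^(0.5).
With the ratio pinned down, the budget gives x_1* = M/(p_1 + p_2·(x_2/x_1)) and x_2* = (x_2/x_1)·x_1*.
Numerically x_2/x_1 = 5.049752, so x_1* = 75/(10.2 + 1·5.049752) = 4.9181.

x_1* = 4.9181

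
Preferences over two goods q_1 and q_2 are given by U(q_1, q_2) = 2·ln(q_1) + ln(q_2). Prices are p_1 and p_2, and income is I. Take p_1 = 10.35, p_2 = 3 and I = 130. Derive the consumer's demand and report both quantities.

q_1* = 8.3736, q_2* = 14.4444

The MRS is 2·q_2/q_1. Set MRS = p_1/p_2.
So 2·p_2·q_2 = p_1·q_1; combined with the budget, a share 2/3 of income goes to q_1.
Demand: q_1*(p_1,p_2,I) = 2/3·I/p_1 and q_2* = 1/3·I/p_2.
At p_1=10.35, p_2=3, I=130: q_1* = 2/3·130/10.35 = 8.3736, q_2* = 14.4444.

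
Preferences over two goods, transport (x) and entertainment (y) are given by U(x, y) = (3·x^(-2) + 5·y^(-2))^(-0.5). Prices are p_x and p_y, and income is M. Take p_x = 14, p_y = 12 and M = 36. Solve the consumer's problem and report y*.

With the ratio pinned down, the budget gives x* = M/(p_x + p_y·(y/x)) and y* = (y/x)·x*.
Numerically y/x = 1.248145, so x* = 36/(14 + 12·1.248145) = 1.2423 and y* = 1.248145·1.2423 = 1.5506.

y* = 1.5506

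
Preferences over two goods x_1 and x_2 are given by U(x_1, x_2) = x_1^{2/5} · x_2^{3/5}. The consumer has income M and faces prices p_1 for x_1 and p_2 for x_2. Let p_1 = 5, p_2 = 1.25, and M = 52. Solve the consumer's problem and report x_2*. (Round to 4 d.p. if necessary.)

Tangency: MRS = (2/3)·x_2/x_1 = p_1/p_2.
So 0.4·p_2·x_2 = 0.6·p_1·x_1; combined with the budget, a share 0.4 of income goes to x_1.
Demand: x_1*(p_1,p_2,M) = 0.4·M/p_1 and x_2* = 0.6·M/p_2.
At p_1=5, p_2=1.25, M=52: x_2* = 0.6·52/1.25 = 24.96.

x_2* = 24.96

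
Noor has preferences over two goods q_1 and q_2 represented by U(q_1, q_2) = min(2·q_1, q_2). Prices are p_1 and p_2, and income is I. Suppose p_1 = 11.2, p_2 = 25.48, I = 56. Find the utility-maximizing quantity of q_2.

q_2* = 1.8018

Demand: q_1*(p_1,p_2,I) = I/(p_1 + 2·p_2), q_2* = 2·I/(p_1 + 2·p_2).
Here 11.2 + 2·25.48 = 62.16, giving q_2* = 1.8018.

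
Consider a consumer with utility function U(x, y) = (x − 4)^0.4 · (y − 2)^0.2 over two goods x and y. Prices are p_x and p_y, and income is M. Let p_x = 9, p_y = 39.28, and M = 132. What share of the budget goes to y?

Let x' = x−4, y' = y−2. MRS = 2·y'/x' = p_x/p_y.
After buying the subsistence bundle (4, 2), a share 2/3 of the remaining income goes to x: x* = 4 + 2/3·(M − 4p_x − 2p_y)/p_x.
Discretionary income = 132 − 4·9 − 2·39.28 = 17.44; x* = 4 + 2/3·17.44/9 = 5.2919; y* = 2 + 1/3·17.44/39.28 = 2.148.
Expenditure on y: 39.28·2.148 = 84.3733; share = 0.6392.

share on y = 0.6392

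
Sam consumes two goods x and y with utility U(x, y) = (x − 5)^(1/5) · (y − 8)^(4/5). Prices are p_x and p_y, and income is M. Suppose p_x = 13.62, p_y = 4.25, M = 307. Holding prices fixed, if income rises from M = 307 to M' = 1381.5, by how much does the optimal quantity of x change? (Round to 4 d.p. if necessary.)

Let x' = x−5, y' = y−8. MRS = (1/4)·y'/x' = p_x/p_y.
Substituting into the budget: x* = 5 + 0.2·(M − 5·p_x − 8·p_y)/p_x, and y* = 8 + 0.8·(…)/p_y.
Discretionary income = 307 − 5·13.62 − 8·4.25 = 204.9; x* = 5 + 0.2·204.9/13.62 = 8.0088.
At M' = 1381.5: x* = 23.7871. Change: 23.7871 − 8.0088 = 15.7783.

Δx* = 15.7783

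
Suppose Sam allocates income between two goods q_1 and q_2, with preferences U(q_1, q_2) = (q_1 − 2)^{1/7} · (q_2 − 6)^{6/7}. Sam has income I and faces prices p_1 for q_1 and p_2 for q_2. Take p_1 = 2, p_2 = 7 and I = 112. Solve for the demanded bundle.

q_1* = 6.7143, q_2* = 14.0816

This is Cobb-Douglas in (q_1−2, q_2−6): tangency gives 1/7·p_2·(q_2−6) = 6/7·p_1·(q_1−2).
After buying the subsistence bundle (2, 6), a share 1/7 of the remaining income goes to q_1: q_1* = 2 + 1/7·(I − 2p_1 − 6p_2)/p_1.
Discretionary income = 112 − 2·2 − 6·7 = 66; q_1* = 2 + 1/7·66/2 = 6.7143; q_2* = 6 + 6/7·66/7 = 14.0816.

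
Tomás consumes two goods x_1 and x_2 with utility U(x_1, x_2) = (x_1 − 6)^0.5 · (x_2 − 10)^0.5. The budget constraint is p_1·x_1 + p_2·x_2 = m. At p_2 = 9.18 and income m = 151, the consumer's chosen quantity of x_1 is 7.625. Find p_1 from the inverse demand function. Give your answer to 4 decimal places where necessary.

MRS = (x_2−10)/(x_1−6). Tangency with p_1/p_2 gives x_2−10 = (p_1/p_2)·(x_1−6).
After buying the subsistence bundle (6, 10), a share 0.5 of the remaining income goes to x_1: x_1* = 6 + 0.5·(m − 6p_1 − 10p_2)/p_1.
Set x_1* = 7.625 in the demand function and solve for p_1: p_1 = 6.4.

p_1 = 6.4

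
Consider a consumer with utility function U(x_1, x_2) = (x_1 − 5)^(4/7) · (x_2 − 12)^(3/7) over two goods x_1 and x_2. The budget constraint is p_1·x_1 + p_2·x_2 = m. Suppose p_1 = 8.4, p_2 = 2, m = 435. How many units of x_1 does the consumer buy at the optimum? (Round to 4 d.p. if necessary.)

MRS = (4/3)·(x_2−12)/(x_1−5). Tangency with p_1/p_2 gives x_2−12 = (3/4)·(p_1/p_2)·(x_1−5).
After buying the subsistence bundle (5, 12), a share 4/7 of the remaining income goes to x_1: x_1* = 5 + 4/7·(m − 5p_1 − 12p_2)/p_1.
Discretionary income = 435 − 5·8.4 − 12·2 = 369; x_1* = 5 + 4/7·369/8.4 = 30.102.

x_1* = 30.102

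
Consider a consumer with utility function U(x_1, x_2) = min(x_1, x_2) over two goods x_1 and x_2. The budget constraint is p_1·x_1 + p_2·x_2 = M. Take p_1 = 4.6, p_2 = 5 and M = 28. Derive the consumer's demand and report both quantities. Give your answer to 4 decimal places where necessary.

With perfect complements, no substitution: consume in ratio x_1:x_2 = 1:1.
Budget: p_1·x_1 + p_2·x_1 = M, so (p_1 + p_2)·x_1 = M.
Demand: x_1*(p_1,p_2,M) = M/(p_1 + p_2), x_2* = M/(p_1 + p_2).
Here 4.6 + 5 = 9.6, giving x_1* = 2.9167 and x_2* = 2.9167.

x_1* = 2.9167, x_2* = 2.9167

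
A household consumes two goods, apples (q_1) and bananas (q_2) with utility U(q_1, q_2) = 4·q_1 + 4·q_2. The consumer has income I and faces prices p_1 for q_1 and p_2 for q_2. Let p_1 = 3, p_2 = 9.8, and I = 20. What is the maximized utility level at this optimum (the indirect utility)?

q_1 gives more utility per dollar, so spend all income on q_1: q_1* = I/p_1, q_2* = 0.
Numerically: q_1* = 6.6667, q_2* = 0.
Utility at the optimum: U(6.6667, 0) = 26.6667.

V = 26.6667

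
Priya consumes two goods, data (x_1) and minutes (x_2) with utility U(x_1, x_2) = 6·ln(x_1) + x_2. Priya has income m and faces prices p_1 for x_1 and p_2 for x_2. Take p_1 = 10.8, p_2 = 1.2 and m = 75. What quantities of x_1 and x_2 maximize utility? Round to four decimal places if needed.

MU_x_1 = 6/x_1, MU_x_2 = 1. Tangency: 6/x_1 = p_1/p_2.
So x_1*(p_1,p_2) = 6·p_2/p_1, independent of income; and x_2* = (m − 6·p_2)/p_2.
At the given prices: x_1* = 6·1.2/10.8 = 0.6667, and x_2* = 56.5.

x_1* = 0.6667, x_2* = 56.5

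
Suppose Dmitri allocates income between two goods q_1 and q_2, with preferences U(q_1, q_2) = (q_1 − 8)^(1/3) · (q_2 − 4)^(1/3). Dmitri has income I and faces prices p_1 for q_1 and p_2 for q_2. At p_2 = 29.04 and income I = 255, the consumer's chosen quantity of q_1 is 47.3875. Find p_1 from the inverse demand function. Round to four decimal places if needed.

p_1 = 1.6

This is Cobb-Douglas in (q_1−8, q_2−4): tangency gives 1/3·p_2·(q_2−4) = 1/3·p_1·(q_1−8).
After buying the subsistence bundle (8, 4), a share 0.5 of the remaining income goes to q_1: q_1* = 8 + 0.5·(I − 8p_1 − 4p_2)/p_1.
Set q_1* = 47.3875 in the demand function and solve for p_1: p_1 = 1.6.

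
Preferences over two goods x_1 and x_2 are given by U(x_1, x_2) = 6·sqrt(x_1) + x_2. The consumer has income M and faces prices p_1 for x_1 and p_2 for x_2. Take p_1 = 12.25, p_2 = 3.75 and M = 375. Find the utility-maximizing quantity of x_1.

Set MRS = p_1/p_2: 3·x_1^(−1/2) = p_1/p_2.
Solve: √x_1 = 3·p_2/p_1, so x_1*(p_1,p_2) = (3·p_2/p_1)², and x_2* = (M − p_1·x_1*)/p_2.
Plugging in: x_1* = (3·3.75/12.25)² = 0.8434.

x_1* = 0.8434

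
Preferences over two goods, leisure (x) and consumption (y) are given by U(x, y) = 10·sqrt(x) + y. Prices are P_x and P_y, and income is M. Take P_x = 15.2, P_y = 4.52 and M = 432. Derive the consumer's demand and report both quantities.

x* = 2.2107, y* = 88.141

MU_x = 5/√x, MU_y = 1. Tangency: 5/√x = P_x/P_y.
Thus x* = (5·P_y/P_x)² — independent of M — with the rest of income spent on y.
Plugging in: x* = (5·4.52/15.2)² = 2.2107, y* = 88.141.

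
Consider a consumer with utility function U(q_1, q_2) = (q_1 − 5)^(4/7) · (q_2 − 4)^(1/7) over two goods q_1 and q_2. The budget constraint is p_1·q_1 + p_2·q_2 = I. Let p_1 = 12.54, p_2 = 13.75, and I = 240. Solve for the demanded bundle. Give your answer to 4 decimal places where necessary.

MRS = 4·(q_2−4)/(q_1−5). Tangency with p_1/p_2 gives q_2−4 = (1/4)·(p_1/p_2)·(q_1−5).
Substituting into the budget: q_1* = 5 + 0.8·(I − 5·p_1 − 4·p_2)/p_1, and q_2* = 4 + 0.2·(…)/p_2.
Discretionary income = 240 − 5·12.54 − 4·13.75 = 122.3; q_1* = 5 + 0.8·122.3/12.54 = 12.8022; q_2* = 4 + 0.2·122.3/13.75 = 5.7789.

q_1* = 12.8022, q_2* = 5.7789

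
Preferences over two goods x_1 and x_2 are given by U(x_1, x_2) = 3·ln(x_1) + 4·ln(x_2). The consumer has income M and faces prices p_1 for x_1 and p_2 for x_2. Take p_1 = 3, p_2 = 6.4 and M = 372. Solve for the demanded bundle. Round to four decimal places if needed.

x_1* = 53.1429, x_2* = 33.2143

Demand: x_1*(p_1,p_2,M) = 3/7·M/p_1 and x_2* = 4/7·M/p_2.
At p_1=3, p_2=6.4, M=372: x_1* = 3/7·372/3 = 53.1429, x_2* = 33.2143.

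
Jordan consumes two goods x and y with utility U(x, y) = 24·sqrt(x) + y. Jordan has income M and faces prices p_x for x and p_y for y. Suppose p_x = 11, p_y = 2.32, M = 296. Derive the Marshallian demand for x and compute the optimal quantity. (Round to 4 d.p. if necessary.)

x* = 6.4055

Set MRS = p_x/p_y: 12·x^(−1/2) = p_x/p_y.
Solve: √x = 12·p_y/p_x, so x*(p_x,p_y) = (12·p_y/p_x)², and y* = (M − p_x·x*)/p_y.
Plugging in: x* = (12·2.32/11)² = 6.4055.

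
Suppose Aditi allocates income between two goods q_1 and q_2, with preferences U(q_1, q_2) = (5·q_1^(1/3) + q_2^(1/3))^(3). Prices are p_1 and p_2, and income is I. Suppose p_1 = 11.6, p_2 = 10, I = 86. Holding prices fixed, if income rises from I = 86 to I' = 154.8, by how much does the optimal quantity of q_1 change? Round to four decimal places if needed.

Δq_1* = 5.4099

MRS = MU_q_1/MU_q_2 = 5·(q_2/q_1)^(2/3). Set equal to p_1/p_2.
Hence q_2/q_1 = ((1/5)·p_1/p_2)^(1/(2/3)), i.e. raised to the 1.5 power.
With the ratio pinned down, the budget gives q_1* = I/(p_1 + p_2·(q_2/q_1)) and q_2* = (q_2/q_1)·q_1*.
Numerically q_2/q_1 = 0.111746, so q_1* = 86/(11.6 + 10·0.111746) = 6.7624.
At I' = 154.8: q_1* = 12.1722. Change: 12.1722 − 6.7624 = 5.4099.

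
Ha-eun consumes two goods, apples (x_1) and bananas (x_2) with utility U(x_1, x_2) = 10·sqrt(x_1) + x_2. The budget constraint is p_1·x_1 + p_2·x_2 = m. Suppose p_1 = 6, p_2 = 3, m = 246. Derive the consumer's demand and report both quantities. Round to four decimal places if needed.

x_1* = 6.25, x_2* = 69.5

Thus x_1* = (5·p_2/p_1)² — independent of m — with the rest of income spent on x_2.
Plugging in: x_1* = (5·3/6)² = 6.25, x_2* = 69.5.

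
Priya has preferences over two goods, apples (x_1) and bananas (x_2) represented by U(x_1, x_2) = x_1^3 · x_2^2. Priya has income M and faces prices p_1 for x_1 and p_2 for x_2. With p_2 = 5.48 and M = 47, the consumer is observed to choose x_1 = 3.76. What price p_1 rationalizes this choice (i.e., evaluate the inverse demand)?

The MRS is (3/2)·x_2/x_1. Set MRS = p_1/p_2.
So 3·p_2·x_2 = 2·p_1·x_1; combined with the budget, a share 0.6 of income goes to x_1.
Demand: x_1*(p_1,p_2,M) = 0.6·M/p_1 and x_2* = 0.4·M/p_2.
Set x_1* = 3.76 in the demand function and solve for p_1: p_1 = 7.5.

p_1 = 7.5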